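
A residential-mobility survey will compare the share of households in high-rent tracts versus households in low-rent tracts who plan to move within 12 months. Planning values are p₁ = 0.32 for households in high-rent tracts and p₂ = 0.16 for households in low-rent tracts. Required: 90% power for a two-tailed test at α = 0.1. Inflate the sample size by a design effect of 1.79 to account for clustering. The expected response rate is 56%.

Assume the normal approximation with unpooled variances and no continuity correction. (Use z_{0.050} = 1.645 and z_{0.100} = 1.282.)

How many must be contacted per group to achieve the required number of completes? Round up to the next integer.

n = (z_{α/2} + z_β)² · [p₁(1−p₁) + p₂(1−p₂)] / (p₁ − p₂)²
  = (1.645 + 1.282)² · (0.32·0.68 + 0.16·0.84) / (0.16)²
  = (2.927)² · (0.2176 + 0.1344) / 0.0256
  = 8.5673 · 0.3520 / 0.0256
  = 117.80
Design effect: 1.79 × 117.80 = 210.86.
Adjust for 56% response: 210.86 / 0.56 = 376.54.
Round up → n = 377 per group.

n = 377 per group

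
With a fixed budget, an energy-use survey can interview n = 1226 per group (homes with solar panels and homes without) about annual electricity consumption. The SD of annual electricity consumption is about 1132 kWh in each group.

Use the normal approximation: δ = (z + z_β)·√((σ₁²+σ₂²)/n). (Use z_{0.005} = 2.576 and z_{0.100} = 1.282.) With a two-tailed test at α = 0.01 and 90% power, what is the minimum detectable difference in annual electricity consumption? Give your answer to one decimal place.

Minimum detectable difference ≈ 176.4 kWh

δ = (z_{α/2} + z_β) · √((σ₁²+σ₂²)/n)
  = (2.576 + 1.282) · √(2562848/1226)
  = 3.858 · √2090.4
  = 3.858 · 45.7210
  = 176.3918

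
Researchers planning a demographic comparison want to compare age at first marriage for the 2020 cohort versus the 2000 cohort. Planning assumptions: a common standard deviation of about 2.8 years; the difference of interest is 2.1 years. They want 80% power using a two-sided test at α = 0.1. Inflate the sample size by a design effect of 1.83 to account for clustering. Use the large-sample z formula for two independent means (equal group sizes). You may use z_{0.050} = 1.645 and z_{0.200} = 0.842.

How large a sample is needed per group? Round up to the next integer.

n = 41 per group

n = (z_{α/2} + z_β)² · (σ₁² + σ₂²) / δ²
  = (1.645 + 0.842)² · (2·2.8² = 15.68) / 2.1²
  = 6.1852 · 15.68 / 4.41
  = 21.99
Design effect: 1.83 × 21.99 = 40.24.
Round up → n = 41 per group.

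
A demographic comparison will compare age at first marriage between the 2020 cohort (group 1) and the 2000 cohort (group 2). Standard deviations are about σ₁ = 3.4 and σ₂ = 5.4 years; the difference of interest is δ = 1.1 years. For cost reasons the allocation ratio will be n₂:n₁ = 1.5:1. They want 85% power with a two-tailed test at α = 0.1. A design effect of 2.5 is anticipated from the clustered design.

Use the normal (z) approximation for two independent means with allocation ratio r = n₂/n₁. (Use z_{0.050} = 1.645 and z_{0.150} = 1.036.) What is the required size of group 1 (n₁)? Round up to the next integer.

n₁ = (z_{α/2} + z_β)² · (σ₁² + σ₂²/r) / δ²
   = (1.645 + 1.036)² · (3.4² + 5.4²/1.5) / 1.1²
   = 7.1878 · (11.56 + 19.44) / 1.21
   = 7.1878 · 31 / 1.21
   = 184.15
Design effect: 2.5 × 184.15 = 460.37.
Round up → n₁ = 461; n₂ = r·n₁ = 1.5 × 461 = 692.

n₁ = 461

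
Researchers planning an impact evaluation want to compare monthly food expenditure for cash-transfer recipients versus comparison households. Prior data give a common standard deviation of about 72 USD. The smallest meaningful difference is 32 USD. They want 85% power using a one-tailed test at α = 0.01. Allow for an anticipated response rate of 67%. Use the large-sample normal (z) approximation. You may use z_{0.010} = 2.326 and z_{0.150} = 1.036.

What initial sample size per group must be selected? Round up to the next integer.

n = 171 per group

n = (z_α + z_β)² · (σ₁² + σ₂²) / δ²
  = (2.326 + 1.036)² · (2·72² = 10368) / 32²
  = 11.3030 · 10368 / 1024
  = 114.44
Adjust for 67% response: 114.44 / 0.67 = 170.81.
Round up → n = 171 per group.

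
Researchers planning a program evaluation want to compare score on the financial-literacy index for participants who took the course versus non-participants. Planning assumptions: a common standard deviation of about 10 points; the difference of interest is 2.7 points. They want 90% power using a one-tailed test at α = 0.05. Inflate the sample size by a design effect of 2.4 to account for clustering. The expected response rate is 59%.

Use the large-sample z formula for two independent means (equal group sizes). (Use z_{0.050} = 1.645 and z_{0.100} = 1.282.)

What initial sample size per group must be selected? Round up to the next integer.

n = (z_α + z_β)² · (σ₁² + σ₂²) / δ²
  = (1.645 + 1.282)² · (2·10² = 200) / 2.7²
  = 8.5673 · 200 / 7.29
  = 235.04
Design effect: 2.4 × 235.04 = 564.10.
Adjust for 59% response: 564.10 / 0.59 = 956.11.
Round up → n = 957 per group.

n = 957 per group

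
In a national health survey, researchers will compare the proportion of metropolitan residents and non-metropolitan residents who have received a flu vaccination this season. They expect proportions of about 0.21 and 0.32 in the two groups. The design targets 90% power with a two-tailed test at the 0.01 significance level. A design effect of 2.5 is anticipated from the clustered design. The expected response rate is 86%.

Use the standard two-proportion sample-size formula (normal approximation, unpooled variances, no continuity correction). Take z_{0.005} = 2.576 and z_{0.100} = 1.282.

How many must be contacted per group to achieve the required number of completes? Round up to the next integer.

n = (z_{α/2} + z_β)² · [p₁(1−p₁) + p₂(1−p₂)] / (p₁ − p₂)²
  = (2.576 + 1.282)² · (0.21·0.79 + 0.32·0.68) / (-0.11)²
  = (3.858)² · (0.1659 + 0.2176) / 0.0121
  = 14.8842 · 0.3835 / 0.0121
  = 471.74
Design effect: 2.5 × 471.74 = 1179.35.
Adjust for 86% response: 1179.35 / 0.86 = 1371.34.
Round up → n = 1372 per group.

n = 1372 per group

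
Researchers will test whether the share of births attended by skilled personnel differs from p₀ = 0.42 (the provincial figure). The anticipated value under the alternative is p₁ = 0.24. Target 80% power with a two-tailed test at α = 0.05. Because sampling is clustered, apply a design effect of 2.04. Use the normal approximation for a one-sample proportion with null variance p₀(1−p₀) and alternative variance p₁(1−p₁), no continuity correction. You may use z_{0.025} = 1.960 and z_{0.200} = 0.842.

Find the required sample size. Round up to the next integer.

n = [z_{α/2}·√(p₀q₀) + z_β·√(p₁q₁)]² / (p₁ − p₀)²
  = [1.960·√(0.42·0.58) + 0.842·√(0.24·0.76)]² / (-0.18)²
  = [1.960·0.4936 + 0.842·0.4271]² / 0.0324
  = [1.3270]² / 0.0324
  = 54.35
Design effect: 2.04 × 54.35 = 110.87.
Round up → n = 111.

n = 111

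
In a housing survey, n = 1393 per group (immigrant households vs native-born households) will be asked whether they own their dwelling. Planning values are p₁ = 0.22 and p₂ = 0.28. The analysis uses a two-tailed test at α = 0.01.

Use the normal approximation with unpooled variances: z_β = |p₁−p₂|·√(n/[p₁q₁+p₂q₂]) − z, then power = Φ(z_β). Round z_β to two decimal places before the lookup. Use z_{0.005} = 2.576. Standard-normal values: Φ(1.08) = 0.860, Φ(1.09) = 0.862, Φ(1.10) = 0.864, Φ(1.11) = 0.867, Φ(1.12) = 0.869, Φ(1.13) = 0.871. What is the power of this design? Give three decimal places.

Power ≈ 0.862

z_β = |p₁−p₂|·√(n/[p₁q₁+p₂q₂]) − z_{α/2}
    = 0.06 · √(1393/0.3732) − 2.576
    = 0.06 · 61.0949 − 2.576
    = 3.6657 − 2.576 = 1.0897 → 1.09
Power = Φ(1.09) = 0.862.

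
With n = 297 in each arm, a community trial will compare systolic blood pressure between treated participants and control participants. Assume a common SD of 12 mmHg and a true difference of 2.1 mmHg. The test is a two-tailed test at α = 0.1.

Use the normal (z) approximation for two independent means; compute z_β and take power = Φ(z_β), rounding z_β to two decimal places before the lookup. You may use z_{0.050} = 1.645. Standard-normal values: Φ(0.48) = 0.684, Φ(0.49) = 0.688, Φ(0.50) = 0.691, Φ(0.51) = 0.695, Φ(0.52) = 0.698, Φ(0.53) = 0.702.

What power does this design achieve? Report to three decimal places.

Power ≈ 0.688

z_β = δ·√(n/(σ₁²+σ₂²)) − z_{α/2}
    = 2.1 · √(297/288) − 1.645
    = 2.1 · 1.01550 − 1.645
    = 2.1326 − 1.645 = 0.4876 → 0.49
Power = Φ(0.49) = 0.688.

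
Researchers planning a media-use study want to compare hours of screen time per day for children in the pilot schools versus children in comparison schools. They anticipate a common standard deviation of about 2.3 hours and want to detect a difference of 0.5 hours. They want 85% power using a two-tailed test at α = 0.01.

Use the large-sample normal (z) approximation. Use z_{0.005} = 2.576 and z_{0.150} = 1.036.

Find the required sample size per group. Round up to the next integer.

n = 553 per group

n = (z_{α/2} + z_β)² · (σ₁² + σ₂²) / δ²
  = (2.576 + 1.036)² · (2·2.3² = 10.58) / 0.5²
  = 13.0465 · 10.58 / 0.25
  = 552.13
Round up → n = 553 per group.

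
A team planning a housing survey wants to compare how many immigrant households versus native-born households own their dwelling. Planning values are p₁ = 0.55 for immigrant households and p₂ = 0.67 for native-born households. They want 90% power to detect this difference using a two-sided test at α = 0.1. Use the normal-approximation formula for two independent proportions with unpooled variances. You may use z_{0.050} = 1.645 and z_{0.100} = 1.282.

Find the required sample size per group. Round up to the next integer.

n = 279 per group

n = (z_{α/2} + z_β)² · [p₁(1−p₁) + p₂(1−p₂)] / (p₁ − p₂)²
  = (1.645 + 1.282)² · (0.55·0.45 + 0.67·0.33) / (-0.12)²
  = (2.927)² · (0.2475 + 0.2211) / 0.0144
  = 8.5673 · 0.4686 / 0.0144
  = 278.80
Round up → n = 279 per group.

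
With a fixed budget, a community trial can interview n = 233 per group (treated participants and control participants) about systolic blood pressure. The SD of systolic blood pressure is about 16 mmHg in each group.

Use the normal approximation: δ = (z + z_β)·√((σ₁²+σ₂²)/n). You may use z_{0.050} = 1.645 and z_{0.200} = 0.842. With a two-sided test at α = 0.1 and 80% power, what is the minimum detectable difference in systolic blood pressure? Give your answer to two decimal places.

Minimum detectable difference ≈ 3.69 mmHg

δ = (z_{α/2} + z_β) · √((σ₁²+σ₂²)/n)
  = (1.645 + 0.842) · √(512/233)
  = 2.487 · √2.1974
  = 2.487 · 1.4824
  = 3.6867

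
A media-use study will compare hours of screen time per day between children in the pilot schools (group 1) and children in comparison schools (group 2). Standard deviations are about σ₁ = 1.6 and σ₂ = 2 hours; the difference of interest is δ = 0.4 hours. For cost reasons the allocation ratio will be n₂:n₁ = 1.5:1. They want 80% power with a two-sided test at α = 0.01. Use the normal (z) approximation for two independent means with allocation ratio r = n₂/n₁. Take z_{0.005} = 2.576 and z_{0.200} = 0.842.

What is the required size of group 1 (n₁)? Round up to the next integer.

n₁ = 382

n₁ = (z_{α/2} + z_β)² · (σ₁² + σ₂²/r) / δ²
   = (2.576 + 0.842)² · (1.6² + 2²/1.5) / 0.4²
   = 11.6827 · (2.56 + 2.6667) / 0.16
   = 11.6827 · 5.2267 / 0.16
   = 381.64
Round up → n₁ = 382; n₂ = r·n₁ = 1.5 × 382 = 573.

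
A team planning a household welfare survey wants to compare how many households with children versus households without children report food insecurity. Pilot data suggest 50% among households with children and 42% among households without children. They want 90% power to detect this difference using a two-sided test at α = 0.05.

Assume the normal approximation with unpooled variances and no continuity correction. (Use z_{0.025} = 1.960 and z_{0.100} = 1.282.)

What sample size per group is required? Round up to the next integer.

n = (z_{α/2} + z_β)² · [p₁(1−p₁) + p₂(1−p₂)] / (p₁ − p₂)²
  = (1.960 + 1.282)² · (0.50·0.50 + 0.42·0.58) / (0.08)²
  = (3.242)² · (0.2500 + 0.2436) / 0.0064
  = 10.5106 · 0.4936 / 0.0064
  = 810.63
Round up → n = 811 per group.

n = 811 per group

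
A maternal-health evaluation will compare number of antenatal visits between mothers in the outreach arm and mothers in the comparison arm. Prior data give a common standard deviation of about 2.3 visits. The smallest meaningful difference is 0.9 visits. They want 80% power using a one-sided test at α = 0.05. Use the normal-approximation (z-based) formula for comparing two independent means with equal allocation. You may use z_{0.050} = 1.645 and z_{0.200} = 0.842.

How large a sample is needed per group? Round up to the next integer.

n = (z_α + z_β)² · (σ₁² + σ₂²) / δ²
  = (1.645 + 0.842)² · (2·2.3² = 10.58) / 0.9²
  = 6.1852 · 10.58 / 0.81
  = 80.79
Round up → n = 81 per group.

n = 81 per group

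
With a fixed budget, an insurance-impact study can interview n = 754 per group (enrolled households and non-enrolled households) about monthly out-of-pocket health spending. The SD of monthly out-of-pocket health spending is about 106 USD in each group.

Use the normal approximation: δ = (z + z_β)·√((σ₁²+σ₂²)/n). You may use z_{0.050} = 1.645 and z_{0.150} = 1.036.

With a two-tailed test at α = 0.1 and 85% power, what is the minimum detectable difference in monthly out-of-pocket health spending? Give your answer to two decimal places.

Minimum detectable difference ≈ 14.64 USD

δ = (z_{α/2} + z_β) · √((σ₁²+σ₂²)/n)
  = (1.645 + 1.036) · √(22472/754)
  = 2.681 · √29.8037
  = 2.681 · 5.4593
  = 14.6363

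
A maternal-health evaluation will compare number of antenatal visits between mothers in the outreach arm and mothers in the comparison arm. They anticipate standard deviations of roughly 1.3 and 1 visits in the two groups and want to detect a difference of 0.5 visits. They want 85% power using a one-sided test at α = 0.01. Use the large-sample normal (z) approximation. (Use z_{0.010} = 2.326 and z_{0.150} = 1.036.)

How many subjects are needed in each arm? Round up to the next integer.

n = (z_α + z_β)² · (σ₁² + σ₂²) / δ²
  = (2.326 + 1.036)² · (1.3² + 1² = 2.69) / 0.5²
  = 11.3030 · 2.69 / 0.25
  = 121.62
Round up → n = 122 per group.

n = 122 per group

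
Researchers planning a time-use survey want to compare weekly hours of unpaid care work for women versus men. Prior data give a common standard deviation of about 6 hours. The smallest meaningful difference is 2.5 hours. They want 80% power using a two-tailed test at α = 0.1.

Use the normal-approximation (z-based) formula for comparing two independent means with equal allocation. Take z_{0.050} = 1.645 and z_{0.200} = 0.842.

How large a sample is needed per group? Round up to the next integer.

n = (z_{α/2} + z_β)² · (σ₁² + σ₂²) / δ²
  = (1.645 + 0.842)² · (2·6² = 72) / 2.5²
  = 6.1852 · 72 / 6.25
  = 71.25
Round up → n = 72 per group.

n = 72 per group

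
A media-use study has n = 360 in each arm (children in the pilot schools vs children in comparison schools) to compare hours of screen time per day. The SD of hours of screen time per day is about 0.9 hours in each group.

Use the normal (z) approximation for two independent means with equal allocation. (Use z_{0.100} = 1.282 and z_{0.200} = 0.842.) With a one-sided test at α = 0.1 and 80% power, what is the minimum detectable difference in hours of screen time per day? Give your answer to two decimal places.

Minimum detectable difference ≈ 0.14 hours

δ = (z_α + z_β) · √((σ₁²+σ₂²)/n)
  = (1.282 + 0.842) · √(1.62/360)
  = 2.124 · √0.0045
  = 2.124 · 0.0671
  = 0.1425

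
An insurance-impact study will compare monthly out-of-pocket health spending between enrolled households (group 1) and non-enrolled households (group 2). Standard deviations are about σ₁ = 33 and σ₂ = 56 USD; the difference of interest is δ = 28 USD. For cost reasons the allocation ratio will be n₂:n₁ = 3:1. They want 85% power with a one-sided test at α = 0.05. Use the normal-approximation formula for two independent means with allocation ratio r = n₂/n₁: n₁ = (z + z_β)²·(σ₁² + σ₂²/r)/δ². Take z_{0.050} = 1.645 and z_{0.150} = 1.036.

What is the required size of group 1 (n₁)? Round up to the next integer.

n₁ = (z_α + z_β)² · (σ₁² + σ₂²/r) / δ²
   = (1.645 + 1.036)² · (33² + 56²/3) / 28²
   = 7.1878 · (1089 + 1045.3) / 784
   = 7.1878 · 2134.3 / 784
   = 19.57
Round up → n₁ = 20; n₂ = r·n₁ = 3 × 20 = 60.

n₁ = 20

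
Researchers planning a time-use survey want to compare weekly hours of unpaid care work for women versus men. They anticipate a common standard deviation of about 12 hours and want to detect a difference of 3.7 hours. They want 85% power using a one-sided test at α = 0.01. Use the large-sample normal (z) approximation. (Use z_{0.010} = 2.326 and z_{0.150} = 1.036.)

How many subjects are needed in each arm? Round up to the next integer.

n = (z_α + z_β)² · (σ₁² + σ₂²) / δ²
  = (2.326 + 1.036)² · (2·12² = 288) / 3.7²
  = 11.3030 · 288 / 13.69
  = 237.79
Round up → n = 238 per group.

n = 238 per group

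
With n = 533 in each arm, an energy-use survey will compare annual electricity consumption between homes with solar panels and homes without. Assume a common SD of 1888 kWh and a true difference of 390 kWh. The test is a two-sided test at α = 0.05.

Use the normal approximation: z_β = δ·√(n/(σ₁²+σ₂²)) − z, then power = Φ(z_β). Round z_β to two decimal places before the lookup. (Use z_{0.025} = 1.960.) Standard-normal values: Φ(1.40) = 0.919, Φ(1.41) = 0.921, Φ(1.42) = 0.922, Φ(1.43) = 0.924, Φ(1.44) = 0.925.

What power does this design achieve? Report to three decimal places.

z_β = δ·√(n/(σ₁²+σ₂²)) − z_{α/2}
    = 390 · √(533/7129088) − 1.960
    = 390 · 0.00865 − 1.960
    = 3.3722 − 1.960 = 1.4122 → 1.41
Power = Φ(1.41) = 0.921.

Power ≈ 0.921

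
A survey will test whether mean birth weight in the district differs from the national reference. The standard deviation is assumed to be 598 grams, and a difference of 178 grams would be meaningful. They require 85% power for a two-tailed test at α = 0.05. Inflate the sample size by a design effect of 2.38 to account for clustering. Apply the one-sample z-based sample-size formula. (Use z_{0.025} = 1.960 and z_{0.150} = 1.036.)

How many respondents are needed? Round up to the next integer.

n = (z_{α/2} + z_β)² · σ² / δ²
  = (1.960 + 1.036)² · 598² / 178²
  = 8.9760 · 357604 / 31684
  = 101.31
Design effect: 2.38 × 101.31 = 241.11.
Round up → n = 242.

n = 242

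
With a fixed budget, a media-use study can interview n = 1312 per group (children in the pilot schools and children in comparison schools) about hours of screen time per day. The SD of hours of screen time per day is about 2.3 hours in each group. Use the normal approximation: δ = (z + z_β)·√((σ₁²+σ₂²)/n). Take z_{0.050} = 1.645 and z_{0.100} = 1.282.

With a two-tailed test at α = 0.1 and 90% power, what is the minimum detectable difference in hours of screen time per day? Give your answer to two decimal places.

δ = (z_{α/2} + z_β) · √((σ₁²+σ₂²)/n)
  = (1.645 + 1.282) · √(10.58/1312)
  = 2.927 · √0.00806
  = 2.927 · 0.0898
  = 0.2628

Minimum detectable difference ≈ 0.26 hours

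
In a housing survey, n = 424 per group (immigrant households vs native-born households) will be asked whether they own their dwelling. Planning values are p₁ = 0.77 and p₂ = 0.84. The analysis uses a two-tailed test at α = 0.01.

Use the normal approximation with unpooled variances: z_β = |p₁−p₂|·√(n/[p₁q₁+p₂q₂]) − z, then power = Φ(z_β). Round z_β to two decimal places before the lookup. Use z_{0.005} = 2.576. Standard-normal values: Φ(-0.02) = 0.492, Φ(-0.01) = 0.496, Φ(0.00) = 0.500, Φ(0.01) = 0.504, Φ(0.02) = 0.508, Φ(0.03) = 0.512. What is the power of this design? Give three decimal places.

z_β = |p₁−p₂|·√(n/[p₁q₁+p₂q₂]) − z_{α/2}
    = 0.07 · √(424/0.3115) − 2.576
    = 0.07 · 36.8938 − 2.576
    = 2.5826 − 2.576 = 0.0066 → 0.01
Power = Φ(0.01) = 0.504.

Power ≈ 0.504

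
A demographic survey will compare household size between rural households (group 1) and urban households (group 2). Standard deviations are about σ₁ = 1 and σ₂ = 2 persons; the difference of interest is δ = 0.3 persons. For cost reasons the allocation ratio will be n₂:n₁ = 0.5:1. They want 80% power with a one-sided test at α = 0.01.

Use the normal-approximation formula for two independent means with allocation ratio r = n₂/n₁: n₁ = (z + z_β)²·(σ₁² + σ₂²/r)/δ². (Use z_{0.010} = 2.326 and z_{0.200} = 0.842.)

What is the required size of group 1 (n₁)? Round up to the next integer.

n₁ = 1004

n₁ = (z_α + z_β)² · (σ₁² + σ₂²/r) / δ²
   = (2.326 + 0.842)² · (1² + 2²/0.5) / 0.3²
   = 10.0362 · (1 + 8) / 0.09
   = 10.0362 · 9 / 0.09
   = 1003.62
Round up → n₁ = 1004; n₂ = r·n₁ = 0.5 × 1004 = 502.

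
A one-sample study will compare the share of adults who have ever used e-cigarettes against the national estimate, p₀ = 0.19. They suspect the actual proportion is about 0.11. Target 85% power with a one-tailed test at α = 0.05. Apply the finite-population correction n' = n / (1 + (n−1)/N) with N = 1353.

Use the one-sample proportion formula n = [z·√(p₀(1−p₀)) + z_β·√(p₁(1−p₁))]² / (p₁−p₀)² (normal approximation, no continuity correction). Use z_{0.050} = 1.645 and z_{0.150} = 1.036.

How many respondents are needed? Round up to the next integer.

n = [z_α·√(p₀q₀) + z_β·√(p₁q₁)]² / (p₁ − p₀)²
  = [1.645·√(0.19·0.81) + 1.036·√(0.11·0.89)]² / (-0.08)²
  = [1.645·0.3923 + 1.036·0.3129]² / 0.0064
  = [0.9695]² / 0.0064
  = 146.86
Finite-population correction (N = 1353): 146.86 / (1 + (146.86 − 1)/1353) = 132.57.
Round up → n = 133.

n = 133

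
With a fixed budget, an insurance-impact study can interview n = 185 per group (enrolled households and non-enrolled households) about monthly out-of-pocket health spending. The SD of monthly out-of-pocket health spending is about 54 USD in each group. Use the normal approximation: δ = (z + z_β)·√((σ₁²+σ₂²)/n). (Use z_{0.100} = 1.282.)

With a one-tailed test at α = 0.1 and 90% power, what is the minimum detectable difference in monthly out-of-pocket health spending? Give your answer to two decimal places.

δ = (z_α + z_β) · √((σ₁²+σ₂²)/n)
  = (1.282 + 1.282) · √(5832/185)
  = 2.564 · √31.5243
  = 2.564 · 5.6147
  = 14.3960

Minimum detectable difference ≈ 14.40 USD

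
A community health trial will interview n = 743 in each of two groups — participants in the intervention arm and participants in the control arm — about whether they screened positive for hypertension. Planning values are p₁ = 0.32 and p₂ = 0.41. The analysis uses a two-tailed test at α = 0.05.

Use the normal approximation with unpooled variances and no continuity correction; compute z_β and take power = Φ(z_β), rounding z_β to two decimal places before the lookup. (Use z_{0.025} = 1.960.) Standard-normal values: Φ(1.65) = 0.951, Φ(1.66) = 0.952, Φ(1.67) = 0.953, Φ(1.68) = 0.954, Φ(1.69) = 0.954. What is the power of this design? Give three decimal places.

z_β = |p₁−p₂|·√(n/[p₁q₁+p₂q₂]) − z_{α/2}
    = 0.09 · √(743/0.4595) − 1.960
    = 0.09 · 40.2116 − 1.960
    = 3.6190 − 1.960 = 1.6590 → 1.66
Power = Φ(1.66) = 0.952.

Power ≈ 0.952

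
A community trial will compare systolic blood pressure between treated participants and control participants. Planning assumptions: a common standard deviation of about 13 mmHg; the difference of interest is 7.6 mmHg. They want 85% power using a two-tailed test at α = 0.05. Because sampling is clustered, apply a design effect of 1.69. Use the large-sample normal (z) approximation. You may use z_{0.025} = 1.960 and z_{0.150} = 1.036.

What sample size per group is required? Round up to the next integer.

n = 89 per group

n = (z_{α/2} + z_β)² · (σ₁² + σ₂²) / δ²
  = (1.960 + 1.036)² · (2·13² = 338) / 7.6²
  = 8.9760 · 338 / 57.76
  = 52.53
Design effect: 1.69 × 52.53 = 88.77.
Round up → n = 89 per group.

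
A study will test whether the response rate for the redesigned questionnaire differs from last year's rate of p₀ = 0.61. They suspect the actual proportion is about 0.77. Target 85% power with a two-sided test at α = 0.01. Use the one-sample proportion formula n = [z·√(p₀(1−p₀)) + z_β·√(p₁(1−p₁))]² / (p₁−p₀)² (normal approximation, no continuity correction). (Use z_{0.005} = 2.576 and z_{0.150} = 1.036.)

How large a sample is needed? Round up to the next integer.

n = 112

n = [z_{α/2}·√(p₀q₀) + z_β·√(p₁q₁)]² / (p₁ − p₀)²
  = [2.576·√(0.61·0.39) + 1.036·√(0.77·0.23)]² / (0.16)²
  = [2.576·0.4877 + 1.036·0.4208]² / 0.0256
  = [1.6924]² / 0.0256
  = 111.89
Round up → n = 112.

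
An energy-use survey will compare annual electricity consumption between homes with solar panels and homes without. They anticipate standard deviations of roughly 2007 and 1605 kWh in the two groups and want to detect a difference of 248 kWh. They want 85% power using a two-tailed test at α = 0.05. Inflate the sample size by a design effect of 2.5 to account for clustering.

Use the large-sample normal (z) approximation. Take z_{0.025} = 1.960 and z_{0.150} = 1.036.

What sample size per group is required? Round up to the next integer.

n = 2410 per group

n = (z_{α/2} + z_β)² · (σ₁² + σ₂²) / δ²
  = (1.960 + 1.036)² · (2007² + 1605² = 6604074) / 248²
  = 8.9760 · 6604074 / 61504
  = 963.81
Design effect: 2.5 × 963.81 = 2409.53.
Round up → n = 2410 per group.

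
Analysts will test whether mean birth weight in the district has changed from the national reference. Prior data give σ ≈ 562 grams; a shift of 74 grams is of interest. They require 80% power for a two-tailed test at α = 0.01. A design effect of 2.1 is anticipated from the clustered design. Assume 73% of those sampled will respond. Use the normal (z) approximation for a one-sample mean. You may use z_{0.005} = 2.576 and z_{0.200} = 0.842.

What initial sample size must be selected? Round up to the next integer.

n = 1939

n = (z_{α/2} + z_β)² · σ² / δ²
  = (2.576 + 0.842)² · 562² / 74²
  = 11.6827 · 315844 / 5476
  = 673.83
Design effect: 2.1 × 673.83 = 1415.05.
Adjust for 73% response: 1415.05 / 0.73 = 1938.43.
Round up → n = 1939.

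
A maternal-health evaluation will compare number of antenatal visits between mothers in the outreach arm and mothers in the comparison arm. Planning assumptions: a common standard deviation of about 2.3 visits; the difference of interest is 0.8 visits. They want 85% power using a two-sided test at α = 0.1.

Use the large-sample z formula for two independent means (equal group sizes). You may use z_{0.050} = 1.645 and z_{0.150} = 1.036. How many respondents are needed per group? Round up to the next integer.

n = (z_{α/2} + z_β)² · (σ₁² + σ₂²) / δ²
  = (1.645 + 1.036)² · (2·2.3² = 10.58) / 0.8²
  = 7.1878 · 10.58 / 0.64
  = 118.82
Round up → n = 119 per group.

n = 119 per group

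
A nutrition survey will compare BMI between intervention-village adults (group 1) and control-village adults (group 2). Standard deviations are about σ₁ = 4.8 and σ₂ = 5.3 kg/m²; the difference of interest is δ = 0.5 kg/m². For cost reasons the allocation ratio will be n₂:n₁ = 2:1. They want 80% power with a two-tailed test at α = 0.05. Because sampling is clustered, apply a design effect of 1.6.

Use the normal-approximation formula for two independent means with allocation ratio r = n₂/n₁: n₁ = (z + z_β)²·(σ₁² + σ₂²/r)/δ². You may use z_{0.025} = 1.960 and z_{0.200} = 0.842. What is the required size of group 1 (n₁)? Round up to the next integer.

n₁ = 1864

n₁ = (z_{α/2} + z_β)² · (σ₁² + σ₂²/r) / δ²
   = (1.960 + 0.842)² · (4.8² + 5.3²/2) / 0.5²
   = 7.8512 · (23.04 + 14.045) / 0.25
   = 7.8512 · 37.085 / 0.25
   = 1164.65
Design effect: 1.6 × 1164.65 = 1863.44.
Round up → n₁ = 1864; n₂ = r·n₁ = 2 × 1864 = 3728.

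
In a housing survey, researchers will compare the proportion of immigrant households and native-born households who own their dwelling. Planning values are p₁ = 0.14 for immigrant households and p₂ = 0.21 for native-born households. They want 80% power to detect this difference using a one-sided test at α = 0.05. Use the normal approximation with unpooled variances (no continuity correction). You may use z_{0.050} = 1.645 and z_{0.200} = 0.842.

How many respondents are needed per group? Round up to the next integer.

n = (z_α + z_β)² · [p₁(1−p₁) + p₂(1−p₂)] / (p₁ − p₂)²
  = (1.645 + 0.842)² · (0.14·0.86 + 0.21·0.79) / (-0.07)²
  = (2.487)² · (0.1204 + 0.1659) / 0.0049
  = 6.1852 · 0.2863 / 0.0049
  = 361.39
Round up → n = 362 per group.

n = 362 per group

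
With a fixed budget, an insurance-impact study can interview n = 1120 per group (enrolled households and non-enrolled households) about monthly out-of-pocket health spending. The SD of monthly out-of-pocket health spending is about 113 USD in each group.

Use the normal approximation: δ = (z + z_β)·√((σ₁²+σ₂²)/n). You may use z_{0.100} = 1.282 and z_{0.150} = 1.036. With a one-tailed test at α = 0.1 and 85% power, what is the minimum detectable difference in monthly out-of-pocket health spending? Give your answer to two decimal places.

Minimum detectable difference ≈ 11.07 USD

δ = (z_α + z_β) · √((σ₁²+σ₂²)/n)
  = (1.282 + 1.036) · √(25538/1120)
  = 2.318 · √22.8018
  = 2.318 · 4.7751
  = 11.0687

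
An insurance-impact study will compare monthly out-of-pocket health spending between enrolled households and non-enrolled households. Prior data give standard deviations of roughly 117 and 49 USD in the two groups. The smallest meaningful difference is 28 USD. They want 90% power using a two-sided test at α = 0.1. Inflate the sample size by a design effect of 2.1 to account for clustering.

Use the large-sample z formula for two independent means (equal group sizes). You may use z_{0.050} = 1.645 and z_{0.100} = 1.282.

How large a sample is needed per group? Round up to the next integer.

n = (z_{α/2} + z_β)² · (σ₁² + σ₂²) / δ²
  = (1.645 + 1.282)² · (117² + 49² = 16090) / 28²
  = 8.5673 · 16090 / 784
  = 175.83
Design effect: 2.1 × 175.83 = 369.24.
Round up → n = 370 per group.

n = 370 per group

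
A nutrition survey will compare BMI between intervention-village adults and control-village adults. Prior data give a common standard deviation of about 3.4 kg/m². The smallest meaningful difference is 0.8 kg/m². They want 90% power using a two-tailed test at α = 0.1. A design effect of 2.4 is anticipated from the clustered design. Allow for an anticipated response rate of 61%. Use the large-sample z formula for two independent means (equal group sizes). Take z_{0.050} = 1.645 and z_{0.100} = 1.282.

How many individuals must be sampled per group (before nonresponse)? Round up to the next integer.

n = 1218 per group

n = (z_{α/2} + z_β)² · (σ₁² + σ₂²) / δ²
  = (1.645 + 1.282)² · (2·3.4² = 23.12) / 0.8²
  = 8.5673 · 23.12 / 0.64
  = 309.49
Design effect: 2.4 × 309.49 = 742.79.
Adjust for 61% response: 742.79 / 0.61 = 1217.68.
Round up → n = 1218 per group.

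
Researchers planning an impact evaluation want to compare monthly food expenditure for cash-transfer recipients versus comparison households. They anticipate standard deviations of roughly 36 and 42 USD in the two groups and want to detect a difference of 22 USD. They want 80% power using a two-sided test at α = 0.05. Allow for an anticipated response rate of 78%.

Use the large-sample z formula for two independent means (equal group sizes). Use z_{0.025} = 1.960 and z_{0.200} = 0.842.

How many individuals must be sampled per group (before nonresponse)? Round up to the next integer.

n = (z_{α/2} + z_β)² · (σ₁² + σ₂²) / δ²
  = (1.960 + 0.842)² · (36² + 42² = 3060) / 22²
  = 7.8512 · 3060 / 484
  = 49.64
Adjust for 78% response: 49.64 / 0.78 = 63.64.
Round up → n = 64 per group.

n = 64 per group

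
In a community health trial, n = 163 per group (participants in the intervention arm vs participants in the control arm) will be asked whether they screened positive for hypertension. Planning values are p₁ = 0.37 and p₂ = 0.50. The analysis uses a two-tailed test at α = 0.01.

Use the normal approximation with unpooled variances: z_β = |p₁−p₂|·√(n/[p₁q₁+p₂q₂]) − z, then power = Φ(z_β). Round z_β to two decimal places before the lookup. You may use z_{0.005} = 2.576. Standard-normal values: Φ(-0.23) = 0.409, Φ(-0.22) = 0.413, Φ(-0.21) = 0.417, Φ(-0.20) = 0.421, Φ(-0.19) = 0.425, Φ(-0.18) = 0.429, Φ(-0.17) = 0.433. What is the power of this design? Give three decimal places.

Power ≈ 0.425

z_β = |p₁−p₂|·√(n/[p₁q₁+p₂q₂]) − z_{α/2}
    = 0.13 · √(163/0.4831) − 2.576
    = 0.13 · 18.3686 − 2.576
    = 2.3879 − 2.576 = -0.1881 → -0.19
Power = Φ(-0.19) = 0.425.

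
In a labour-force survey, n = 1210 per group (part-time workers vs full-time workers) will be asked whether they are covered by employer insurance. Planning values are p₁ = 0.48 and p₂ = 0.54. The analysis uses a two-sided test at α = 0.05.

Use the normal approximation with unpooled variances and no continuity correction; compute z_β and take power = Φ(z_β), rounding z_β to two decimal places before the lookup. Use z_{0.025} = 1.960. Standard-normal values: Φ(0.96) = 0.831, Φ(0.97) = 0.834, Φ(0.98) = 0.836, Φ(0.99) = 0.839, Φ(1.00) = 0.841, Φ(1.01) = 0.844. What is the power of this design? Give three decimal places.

z_β = |p₁−p₂|·√(n/[p₁q₁+p₂q₂]) − z_{α/2}
    = 0.06 · √(1210/0.4980) − 1.960
    = 0.06 · 49.2922 − 1.960
    = 2.9575 − 1.960 = 0.9975 → 1.00
Power = Φ(1.00) = 0.841.

Power ≈ 0.841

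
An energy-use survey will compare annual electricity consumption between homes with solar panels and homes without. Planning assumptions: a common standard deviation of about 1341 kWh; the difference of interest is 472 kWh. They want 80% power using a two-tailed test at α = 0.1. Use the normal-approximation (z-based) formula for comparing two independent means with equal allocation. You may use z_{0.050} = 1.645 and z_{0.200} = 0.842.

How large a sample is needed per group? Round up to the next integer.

n = (z_{α/2} + z_β)² · (σ₁² + σ₂²) / δ²
  = (1.645 + 0.842)² · (2·1341² = 3596562) / 472²
  = 6.1852 · 3596562 / 222784
  = 99.85
Round up → n = 100 per group.

n = 100 per group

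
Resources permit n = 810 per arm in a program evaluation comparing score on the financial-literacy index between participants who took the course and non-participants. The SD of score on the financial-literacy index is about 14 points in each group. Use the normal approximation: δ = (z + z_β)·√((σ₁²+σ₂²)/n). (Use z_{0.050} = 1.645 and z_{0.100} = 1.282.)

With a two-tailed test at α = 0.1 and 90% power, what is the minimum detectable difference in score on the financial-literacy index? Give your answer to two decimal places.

Minimum detectable difference ≈ 2.04 points

δ = (z_{α/2} + z_β) · √((σ₁²+σ₂²)/n)
  = (1.645 + 1.282) · √(392/810)
  = 2.927 · √0.48395
  = 2.927 · 0.6957
  = 2.0362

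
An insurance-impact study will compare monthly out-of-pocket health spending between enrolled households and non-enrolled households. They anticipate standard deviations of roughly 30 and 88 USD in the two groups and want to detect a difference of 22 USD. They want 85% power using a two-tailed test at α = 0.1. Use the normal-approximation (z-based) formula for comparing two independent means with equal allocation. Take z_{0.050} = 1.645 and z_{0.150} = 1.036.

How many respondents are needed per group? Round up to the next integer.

n = 129 per group

n = (z_{α/2} + z_β)² · (σ₁² + σ₂²) / δ²
  = (1.645 + 1.036)² · (30² + 88² = 8644) / 22²
  = 7.1878 · 8644 / 484
  = 128.37
Round up → n = 129 per group.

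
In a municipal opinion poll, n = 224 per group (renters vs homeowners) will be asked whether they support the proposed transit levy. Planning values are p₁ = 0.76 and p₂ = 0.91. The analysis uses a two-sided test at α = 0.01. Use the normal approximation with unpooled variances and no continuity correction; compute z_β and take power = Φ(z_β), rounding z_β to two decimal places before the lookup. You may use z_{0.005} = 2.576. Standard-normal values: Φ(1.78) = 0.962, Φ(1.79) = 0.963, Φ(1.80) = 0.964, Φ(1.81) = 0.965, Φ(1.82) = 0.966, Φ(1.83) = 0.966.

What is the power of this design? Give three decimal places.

Power ≈ 0.963

z_β = |p₁−p₂|·√(n/[p₁q₁+p₂q₂]) − z_{α/2}
    = 0.15 · √(224/0.2643) − 2.576
    = 0.15 · 29.1122 − 2.576
    = 4.3668 − 2.576 = 1.7908 → 1.79
Power = Φ(1.79) = 0.963.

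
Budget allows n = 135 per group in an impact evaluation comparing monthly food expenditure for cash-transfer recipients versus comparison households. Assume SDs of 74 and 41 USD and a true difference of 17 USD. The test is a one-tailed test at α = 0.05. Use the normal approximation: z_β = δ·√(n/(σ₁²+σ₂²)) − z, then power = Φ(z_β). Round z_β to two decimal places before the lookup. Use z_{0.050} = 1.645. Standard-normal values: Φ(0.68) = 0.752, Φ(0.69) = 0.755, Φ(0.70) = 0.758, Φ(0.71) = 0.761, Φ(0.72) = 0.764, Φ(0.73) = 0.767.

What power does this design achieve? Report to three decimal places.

z_β = δ·√(n/(σ₁²+σ₂²)) − z_α
    = 17 · √(135/7157) − 1.645
    = 17 · 0.13734 − 1.645
    = 2.3348 − 1.645 = 0.6898 → 0.69
Power = Φ(0.69) = 0.755.

Power ≈ 0.755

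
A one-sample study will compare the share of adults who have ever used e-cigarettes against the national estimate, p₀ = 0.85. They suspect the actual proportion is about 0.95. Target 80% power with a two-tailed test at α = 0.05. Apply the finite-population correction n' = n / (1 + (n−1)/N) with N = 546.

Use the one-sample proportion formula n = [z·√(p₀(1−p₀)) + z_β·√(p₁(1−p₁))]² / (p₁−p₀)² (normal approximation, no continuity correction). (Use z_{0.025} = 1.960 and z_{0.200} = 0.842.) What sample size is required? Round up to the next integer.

n = [z_{α/2}·√(p₀q₀) + z_β·√(p₁q₁)]² / (p₁ − p₀)²
  = [1.960·√(0.85·0.15) + 0.842·√(0.95·0.05)]² / (0.10)²
  = [1.960·0.3571 + 0.842·0.2179]² / 0.0100
  = [0.8834]² / 0.0100
  = 78.03
Finite-population correction (N = 546): 78.03 / (1 + (78.03 − 1)/546) = 68.39.
Round up → n = 69.

n = 69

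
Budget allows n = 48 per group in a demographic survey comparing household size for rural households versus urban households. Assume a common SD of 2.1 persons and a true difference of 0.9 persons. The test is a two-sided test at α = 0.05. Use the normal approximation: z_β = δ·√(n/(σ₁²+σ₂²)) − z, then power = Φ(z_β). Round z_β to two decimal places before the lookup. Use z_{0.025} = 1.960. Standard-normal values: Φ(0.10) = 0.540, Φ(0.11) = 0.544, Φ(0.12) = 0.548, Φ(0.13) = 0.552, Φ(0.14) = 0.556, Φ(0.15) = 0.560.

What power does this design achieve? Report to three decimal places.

z_β = δ·√(n/(σ₁²+σ₂²)) − z_{α/2}
    = 0.9 · √(48/8.82) − 1.960
    = 0.9 · 2.33285 − 1.960
    = 2.0996 − 1.960 = 0.1396 → 0.14
Power = Φ(0.14) = 0.556.

Power ≈ 0.556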